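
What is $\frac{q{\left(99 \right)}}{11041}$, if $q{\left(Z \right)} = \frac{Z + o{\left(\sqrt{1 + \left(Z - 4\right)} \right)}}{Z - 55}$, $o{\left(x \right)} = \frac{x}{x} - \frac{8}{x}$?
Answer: $\frac{25}{121451} - \frac{\sqrt{6}}{1457412} \approx 0.00020416$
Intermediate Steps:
$o{\left(x \right)} = 1 - \frac{8}{x}$
$q{\left(Z \right)} = \frac{Z + \frac{-8 + \sqrt{-3 + Z}}{\sqrt{-3 + Z}}}{-55 + Z}$ ($q{\left(Z \right)} = \frac{Z + \frac{-8 + \sqrt{1 + \left(Z - 4\right)}}{\sqrt{1 + \left(Z - 4\right)}}}{Z - 55} = \frac{Z + \frac{-8 + \sqrt{1 + \left(Z - 4\right)}}{\sqrt{1 + \left(Z - 4\right)}}}{-55 + Z} = \frac{Z + \frac{-8 + \sqrt{1 + \left(-4 + Z\right)}}{\sqrt{1 + \left(-4 + Z\right)}}}{-55 + Z} = \frac{Z + \frac{-8 + \sqrt{-3 + Z}}{\sqrt{-3 + Z}}}{-55 + Z}$)
$\frac{q{\left(99 \right)}}{11041} = \frac{\frac{1}{-55 + 99} \frac{1}{\sqrt{-3 + 99}} \left(-8 + \sqrt{-3 + 99} + 99 \sqrt{-3 + 99}\right)}{11041} = \frac{-8 + \sqrt{96} + 99 \sqrt{96}}{44 \cdot 4 \sqrt{6}} \cdot \frac{1}{11041} = \frac{\frac{\sqrt{6}}{24} \left(-8 + 4 \sqrt{6} + 99 \cdot 4 \sqrt{6}\right)}{44} \cdot \frac{1}{11041} = \frac{\frac{\sqrt{6}}{24} \left(-8 + 4 \sqrt{6} + 396 \sqrt{6}\right)}{44} \cdot \frac{1}{11041} = \frac{\frac{\sqrt{6}}{24} \left(-8 + 400 \sqrt{6}\right)}{44} \cdot \frac{1}{11041} = \frac{\sqrt{6} \left(-8 + 400 \sqrt{6}\right)}{1056} \cdot \frac{1}{11041} = \frac{\sqrt{6} \left(-8 + 400 \sqrt{6}\right)}{11659296}$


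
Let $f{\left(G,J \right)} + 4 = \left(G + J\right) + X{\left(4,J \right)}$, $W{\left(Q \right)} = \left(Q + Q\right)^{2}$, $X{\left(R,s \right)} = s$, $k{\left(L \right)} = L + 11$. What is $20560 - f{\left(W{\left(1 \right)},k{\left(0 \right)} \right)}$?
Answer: $20538$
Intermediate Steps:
$k{\left(L \right)} = 11 + L$
$W{\left(Q \right)} = 4 Q^{2}$ ($W{\left(Q \right)} = \left(2 Q\right)^{2} = 4 Q^{2}$)
$f{\left(G,J \right)} = -4 + G + 2 J$ ($f{\left(G,J \right)} = -4 + \left(\left(G + J\right) + J\right) = -4 + \left(G + 2 J\right) = -4 + G + 2 J$)
$20560 - f{\left(W{\left(1 \right)},k{\left(0 \right)} \right)} = 20560 - \left(-4 + 4 \cdot 1^{2} + 2 \left(11 + 0\right)\right) = 20560 - \left(-4 + 4 \cdot 1 + 2 \cdot 11\right) = 20560 - \left(-4 + 4 + 22\right) = 20560 - 22 = 20538$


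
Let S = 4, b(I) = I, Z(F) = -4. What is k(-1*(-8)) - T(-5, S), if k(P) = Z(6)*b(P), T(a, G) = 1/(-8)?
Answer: -255/8 ≈ -31.875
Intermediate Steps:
T(a, G) = -⅛
k(P) = -4*P
k(-1*(-8)) - T(-5, S) = -(-4)*(-8) - 1*(-⅛) = -4*8 + ⅛ = -32 + ⅛ = -255/8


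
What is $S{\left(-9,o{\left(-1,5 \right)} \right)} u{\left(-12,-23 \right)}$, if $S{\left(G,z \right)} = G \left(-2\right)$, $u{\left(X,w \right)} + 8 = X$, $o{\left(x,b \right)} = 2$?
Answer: $-360$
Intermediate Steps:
$u{\left(X,w \right)} = -8 + X$
$S{\left(G,z \right)} = - 2 G$
$S{\left(-9,o{\left(-1,5 \right)} \right)} u{\left(-12,-23 \right)} = \left(-2\right) \left(-9\right) \left(-8 - 12\right) = 18 \left(-20\right) = -360$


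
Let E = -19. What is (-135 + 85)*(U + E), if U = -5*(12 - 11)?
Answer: 1200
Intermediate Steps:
U = -5 (U = -5*1 = -5)
(-135 + 85)*(U + E) = (-135 + 85)*(-5 - 19) = -50*(-24) = 1200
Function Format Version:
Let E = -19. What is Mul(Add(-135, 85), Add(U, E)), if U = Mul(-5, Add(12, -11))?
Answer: 1200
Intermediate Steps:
U = -5 (U = Mul(-5, 1) = -5)
Mul(Add(-135, 85), Add(U, E)) = Mul(Add(-135, 85), Add(-5, -19)) = Mul(-50, -24) = 1200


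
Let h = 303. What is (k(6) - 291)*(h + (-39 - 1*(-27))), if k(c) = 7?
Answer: -82644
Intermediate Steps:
(k(6) - 291)*(h + (-39 - 1*(-27))) = (7 - 291)*(303 + (-39 - 1*(-27))) = -284*(303 + (-39 + 27)) = -284*(303 - 12) = -284*291 = -82644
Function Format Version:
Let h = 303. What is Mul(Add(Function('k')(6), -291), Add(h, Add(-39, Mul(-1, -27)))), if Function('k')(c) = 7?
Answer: -82644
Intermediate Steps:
Mul(Add(Function('k')(6), -291), Add(h, Add(-39, Mul(-1, -27)))) = Mul(Add(7, -291), Add(303, Add(-39, Mul(-1, -27)))) = Mul(-284, Add(303, Add(-39, 27))) = Mul(-284, Add(303, -12)) = Mul(-284, 291) = -82644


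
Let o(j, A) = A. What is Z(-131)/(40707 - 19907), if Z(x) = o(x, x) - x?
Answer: 0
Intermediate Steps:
Z(x) = 0 (Z(x) = x - x = 0)
Z(-131)/(40707 - 19907) = 0/(40707 - 19907) = 0/20800 = 0*(1/20800) = 0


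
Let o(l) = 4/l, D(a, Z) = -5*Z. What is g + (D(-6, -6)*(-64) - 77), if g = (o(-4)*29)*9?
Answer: -2258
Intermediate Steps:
g = -261 (g = ((4/(-4))*29)*9 = ((4*(-¼))*29)*9 = -1*29*9 = -29*9 = -261)
g + (D(-6, -6)*(-64) - 77) = -261 + (-5*(-6)*(-64) - 77) = -261 + (30*(-64) - 77) = -261 + (-1920 - 77) = -261 - 1997 = -2258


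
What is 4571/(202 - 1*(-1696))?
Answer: 4571/1898 ≈ 2.4083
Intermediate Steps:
4571/(202 - 1*(-1696)) = 4571/(202 + 1696) = 4571/1898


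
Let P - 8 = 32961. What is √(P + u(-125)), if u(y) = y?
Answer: 2*√8211 ≈ 181.23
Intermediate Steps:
P = 32969 (P = 8 + 32961 = 32969)
√(P + u(-125)) = √(32969 - 125) = √32844 = 2*√8211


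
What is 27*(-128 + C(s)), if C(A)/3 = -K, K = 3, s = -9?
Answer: -3699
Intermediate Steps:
C(A) = -9 (C(A) = 3*(-1*3) = 3*(-3) = -9)
27*(-128 + C(s)) = 27*(-128 - 9) = 27*(-137) = -3699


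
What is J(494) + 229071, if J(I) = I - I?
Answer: 229071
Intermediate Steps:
J(I) = 0
J(494) + 229071 = 0 + 229071 = 229071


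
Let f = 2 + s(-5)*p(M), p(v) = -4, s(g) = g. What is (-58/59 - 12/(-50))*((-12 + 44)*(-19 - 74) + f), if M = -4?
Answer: 3237584/1475 ≈ 2195.0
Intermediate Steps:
f = 22 (f = 2 - 5*(-4) = 2 + 20 = 22)
(-58/59 - 12/(-50))*((-12 + 44)*(-19 - 74) + f) = (-58/59 - 12/(-50))*((-12 + 44)*(-19 - 74) + 22) = (-58*1/59 - 12*(-1/50))*(32*(-93) + 22) = (-58/59 + 6/25)*(-2976 + 22) = -1096/1475*(-2954) = 3237584/1475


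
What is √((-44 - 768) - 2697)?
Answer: 11*I*√29 ≈ 59.237*I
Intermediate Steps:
√((-44 - 768) - 2697) = √(-812 - 2697) = √(-3509) = 11*I*√29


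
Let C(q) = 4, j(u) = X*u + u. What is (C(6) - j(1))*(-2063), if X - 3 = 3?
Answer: 6189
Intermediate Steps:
X = 6 (X = 3 + 3 = 6)
j(u) = 7*u (j(u) = 6*u + u = 7*u)
(C(6) - j(1))*(-2063) = (4 - 7)*(-2063) = -3*(-2063) = 6189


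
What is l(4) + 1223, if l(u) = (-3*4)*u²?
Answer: 1031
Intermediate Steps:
l(u) = -12*u²
l(4) + 1223 = -12*4² + 1223 = -12*16 + 1223 = -192 + 1223 = 1031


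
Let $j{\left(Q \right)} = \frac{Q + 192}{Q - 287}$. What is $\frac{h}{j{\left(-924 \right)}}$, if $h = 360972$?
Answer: $\frac{36428091}{61} \approx 5.9718 \cdot 10^{5}$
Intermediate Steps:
$j{\left(Q \right)} = \frac{192 + Q}{-287 + Q}$
$\frac{h}{j{\left(-924 \right)}} = \frac{360972}{\frac{1}{-287 - 924} \left(192 - 924\right)} = \frac{360972}{\frac{1}{-1211} \left(-732\right)} = \frac{360972}{\left(- \frac{1}{1211}\right) \left(-732\right)} = \frac{360972}{\frac{732}{1211}} = 360972 \cdot \frac{1211}{732} = \frac{36428091}{61}$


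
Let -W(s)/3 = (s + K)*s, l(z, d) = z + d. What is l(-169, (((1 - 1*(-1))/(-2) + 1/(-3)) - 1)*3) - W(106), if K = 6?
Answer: 35440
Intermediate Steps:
l(z, d) = d + z
W(s) = -3*s*(6 + s) (W(s) = -3*(s + 6)*s = -3*(6 + s)*s = -3*s*(6 + s))
l(-169, (((1 - 1*(-1))/(-2) + 1/(-3)) - 1)*3) - W(106) = ((((1 - 1*(-1))/(-2) + 1/(-3)) - 1)*3 - 169) - (-3)*106*(6 + 106) = ((((1 + 1)*(-½) + 1*(-⅓)) - 1)*3 - 169) - (-3)*106*112 = (((2*(-½) - ⅓) - 1)*3 - 169) - 1*(-35616) = (((-1 - ⅓) - 1)*3 - 169) + 35616 = ((-4/3 - 1)*3 - 169) + 35616 = (-7/3*3 - 169) + 35616 = (-7 - 169) + 35616 = -176 + 35616 = 35440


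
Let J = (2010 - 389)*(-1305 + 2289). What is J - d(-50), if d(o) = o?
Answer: 1595114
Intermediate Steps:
J = 1595064 (J = 1621*984 = 1595064)
J - d(-50) = 1595064 - 1*(-50) = 1595064 + 50 = 1595114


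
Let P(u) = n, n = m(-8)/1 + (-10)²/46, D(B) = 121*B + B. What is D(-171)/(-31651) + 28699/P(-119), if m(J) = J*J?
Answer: 20923849091/48172822 ≈ 434.35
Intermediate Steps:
D(B) = 122*B
m(J) = J²
n = 1522/23 (n = (-8)²/1 + (-10)²/46 = 64*1 + 100*(1/46) = 64 + 50/23 = 1522/23 ≈ 66.174)
P(u) = 1522/23
D(-171)/(-31651) + 28699/P(-119) = (122*(-171))/(-31651) + 28699/(1522/23) = -20862*(-1/31651) + 28699*(23/1522) = 20862/31651 + 660077/1522 = 20923849091/48172822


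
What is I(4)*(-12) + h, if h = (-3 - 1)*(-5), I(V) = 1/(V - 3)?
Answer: 8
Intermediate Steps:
I(V) = 1/(-3 + V)
h = 20 (h = -4*(-5) = 20)
I(4)*(-12) + h = -12/(-3 + 4) + 20 = -12/1 + 20 = 1*(-12) + 20 = -12 + 20 = 8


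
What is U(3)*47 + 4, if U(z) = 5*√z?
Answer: 4 + 235*√3 ≈ 411.03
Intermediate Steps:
U(3)*47 + 4 = (5*√3)*47 + 4 = 235*√3 + 4 = 4 + 235*√3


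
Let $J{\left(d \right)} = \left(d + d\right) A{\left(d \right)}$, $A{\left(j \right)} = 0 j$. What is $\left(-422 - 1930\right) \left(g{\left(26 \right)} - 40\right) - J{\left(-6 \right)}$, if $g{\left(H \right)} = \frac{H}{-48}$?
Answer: $95354$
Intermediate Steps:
$g{\left(H \right)} = - \frac{H}{48}$ ($g{\left(H \right)} = H \left(- \frac{1}{48}\right) = - \frac{H}{48}$)
$A{\left(j \right)} = 0$
$J{\left(d \right)} = 0$ ($J{\left(d \right)} = \left(d + d\right) 0 = 2 d 0 = 0$)
$\left(-422 - 1930\right) \left(g{\left(26 \right)} - 40\right) - J{\left(-6 \right)} = \left(-422 - 1930\right) \left(\left(- \frac{1}{48}\right) 26 - 40\right) - 0 = - 2352 \left(- \frac{13}{24} - 40\right) + 0 = \left(-2352\right) \left(- \frac{973}{24}\right) + 0 = 95354 + 0 = 95354$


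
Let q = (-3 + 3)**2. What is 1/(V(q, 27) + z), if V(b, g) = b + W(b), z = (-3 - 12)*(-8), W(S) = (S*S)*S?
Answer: 1/120 ≈ 0.0083333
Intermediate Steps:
W(S) = S**3 (W(S) = S**2*S = S**3)
z = 120 (z = -15*(-8) = 120)
q = 0 (q = 0**2 = 0)
V(b, g) = b + b**3
1/(V(q, 27) + z) = 1/((0 + 0**3) + 120) = 1/((0 + 0) + 120) = 1/(0 + 120) = 1/120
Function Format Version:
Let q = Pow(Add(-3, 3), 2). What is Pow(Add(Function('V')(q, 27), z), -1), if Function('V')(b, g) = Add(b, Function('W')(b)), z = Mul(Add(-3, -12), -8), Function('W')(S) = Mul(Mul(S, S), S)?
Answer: Rational(1, 120) ≈ 0.0083333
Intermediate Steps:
Function('W')(S) = Pow(S, 3) (Function('W')(S) = Mul(Pow(S, 2), S) = Pow(S, 3))
z = 120 (z = Mul(-15, -8) = 120)
q = 0 (q = Pow(0, 2) = 0)
Function('V')(b, g) = Add(b, Pow(b, 3))
Pow(Add(Function('V')(q, 27), z), -1) = Pow(Add(Add(0, Pow(0, 3)), 120), -1) = Pow(Add(Add(0, 0), 120), -1) = Pow(Add(0, 120), -1) = Pow(120, -1) = Rational(1, 120)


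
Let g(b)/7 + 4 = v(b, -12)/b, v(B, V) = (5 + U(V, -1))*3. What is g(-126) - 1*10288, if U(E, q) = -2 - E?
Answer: -20637/2 ≈ -10319.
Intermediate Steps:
v(B, V) = 9 - 3*V (v(B, V) = (5 + (-2 - V))*3 = (3 - V)*3 = 9 - 3*V)
g(b) = -28 + 315/b (g(b) = -28 + 7*((9 - 3*(-12))/b) = -28 + 7*((9 + 36)/b) = -28 + 7*(45/b) = -28 + 315/b)
g(-126) - 1*10288 = (-28 + 315/(-126)) - 1*10288 = (-28 + 315*(-1/126)) - 10288 = (-28 - 5/2) - 10288 = -61/2 - 10288 = -20637/2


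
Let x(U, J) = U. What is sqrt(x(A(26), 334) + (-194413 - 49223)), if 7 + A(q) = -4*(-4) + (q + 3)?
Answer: I*sqrt(243598) ≈ 493.56*I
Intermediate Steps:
A(q) = 12 + q (A(q) = -7 + (-4*(-4) + (q + 3)) = -7 + (16 + (3 + q)) = -7 + (19 + q) = 12 + q)
sqrt(x(A(26), 334) + (-194413 - 49223)) = sqrt((12 + 26) + (-194413 - 49223)) = sqrt(38 - 243636) = sqrt(-243598) = I*sqrt(243598)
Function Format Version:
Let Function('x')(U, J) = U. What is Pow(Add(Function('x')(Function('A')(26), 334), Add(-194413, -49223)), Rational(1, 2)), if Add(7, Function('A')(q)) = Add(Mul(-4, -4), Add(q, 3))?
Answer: Mul(I, Pow(243598, Rational(1, 2))) ≈ Mul(493.56, I)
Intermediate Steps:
Function('A')(q) = Add(12, q) (Function('A')(q) = Add(-7, Add(Mul(-4, -4), Add(q, 3))) = Add(-7, Add(16, Add(3, q))) = Add(-7, Add(19, q)) = Add(12, q))
Pow(Add(Function('x')(Function('A')(26), 334), Add(-194413, -49223)), Rational(1, 2)) = Pow(Add(Add(12, 26), Add(-194413, -49223)), Rational(1, 2)) = Pow(Add(38, -243636), Rational(1, 2)) = Pow(-243598, Rational(1, 2)) = Mul(I, Pow(243598, Rational(1, 2)))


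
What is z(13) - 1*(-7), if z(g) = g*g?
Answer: 176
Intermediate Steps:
z(g) = g**2
z(13) - 1*(-7) = 13**2 - 1*(-7) = 169 + 7 = 176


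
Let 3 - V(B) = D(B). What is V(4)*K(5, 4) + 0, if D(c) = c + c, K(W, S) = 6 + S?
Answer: -50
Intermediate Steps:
D(c) = 2*c
V(B) = 3 - 2*B
V(4)*K(5, 4) + 0 = (3 - 2*4)*(6 + 4) + 0 = (3 - 8)*10 + 0 = -5*10 + 0 = -50 + 0 = -50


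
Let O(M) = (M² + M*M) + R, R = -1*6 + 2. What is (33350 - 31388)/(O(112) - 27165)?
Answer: -1962/2081 ≈ -0.94282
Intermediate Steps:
R = -4 (R = -6 + 2 = -4)
O(M) = -4 + 2*M² (O(M) = (M² + M*M) - 4 = (M² + M²) - 4 = 2*M² - 4 = -4 + 2*M²)
(33350 - 31388)/(O(112) - 27165) = (33350 - 31388)/((-4 + 2*112²) - 27165) = 1962/((-4 + 2*12544) - 27165) = 1962/((-4 + 25088) - 27165) = 1962/(25084 - 27165) = 1962/(-2081) = 1962*(-1/2081) = -1962/2081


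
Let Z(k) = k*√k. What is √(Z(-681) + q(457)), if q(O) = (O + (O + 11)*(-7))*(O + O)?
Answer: √(-2576566 - 681*I*√681) ≈ 5.536 - 1605.2*I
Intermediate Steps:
Z(k) = k^(3/2)
q(O) = 2*O*(-77 - 6*O) (q(O) = (O + (11 + O)*(-7))*(2*O) = (O + (-77 - 7*O))*(2*O) = (-77 - 6*O)*(2*O) = 2*O*(-77 - 6*O))
√(Z(-681) + q(457)) = √((-681)^(3/2) - 2*457*(77 + 6*457)) = √(-681*I*√681 - 2*457*(77 + 2742)) = √(-681*I*√681 - 2*457*2819) = √(-681*I*√681 - 2576566) = √(-2576566 - 681*I*√681)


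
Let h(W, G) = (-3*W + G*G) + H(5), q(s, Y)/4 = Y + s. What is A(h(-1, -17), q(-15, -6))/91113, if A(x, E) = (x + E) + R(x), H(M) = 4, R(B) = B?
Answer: 508/91113 ≈ 0.0055755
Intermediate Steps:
q(s, Y) = 4*Y + 4*s (q(s, Y) = 4*(Y + s) = 4*Y + 4*s)
h(W, G) = 4 + G² - 3*W (h(W, G) = (-3*W + G*G) + 4 = (-3*W + G²) + 4 = (G² - 3*W) + 4 = 4 + G² - 3*W)
A(x, E) = E + 2*x (A(x, E) = (x + E) + x = (E + x) + x = E + 2*x)
A(h(-1, -17), q(-15, -6))/91113 = ((4*(-6) + 4*(-15)) + 2*(4 + (-17)² - 3*(-1)))/91113 = ((-24 - 60) + 2*(4 + 289 + 3))*(1/91113) = (-84 + 2*296)*(1/91113) = (-84 + 592)*(1/91113) = 508*(1/91113) = 508/91113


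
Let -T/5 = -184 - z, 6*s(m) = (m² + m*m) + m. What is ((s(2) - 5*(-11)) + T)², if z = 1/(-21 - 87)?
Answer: 11124975625/11664 ≈ 9.5379e+5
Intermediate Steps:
z = -1/108 (z = 1/(-108) = -1/108 ≈ -0.0092593)
s(m) = m²/3 + m/6 (s(m) = ((m² + m*m) + m)/6 = ((m² + m²) + m)/6 = (2*m² + m)/6 = (m + 2*m²)/6 = m²/3 + m/6)
T = 99355/108 (T = -5*(-184 - 1*(-1/108)) = -5*(-184 + 1/108) = -5*(-19871/108) = 99355/108 ≈ 919.95)
((s(2) - 5*(-11)) + T)² = (((⅙)*2*(1 + 2*2) - 5*(-11)) + 99355/108)² = (((⅙)*2*(1 + 4) + 55) + 99355/108)² = (((⅙)*2*5 + 55) + 99355/108)² = ((5/3 + 55) + 99355/108)² = (170/3 + 99355/108)² = (105475/108)² = 11124975625/11664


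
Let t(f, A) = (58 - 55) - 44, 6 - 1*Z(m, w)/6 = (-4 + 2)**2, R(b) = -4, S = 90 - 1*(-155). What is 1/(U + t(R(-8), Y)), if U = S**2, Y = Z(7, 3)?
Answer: 1/59984 ≈ 1.6671e-5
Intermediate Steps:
S = 245 (S = 90 + 155 = 245)
Z(m, w) = 12 (Z(m, w) = 36 - 6*(-4 + 2)**2 = 36 - 6*(-2)**2 = 36 - 6*4 = 36 - 24 = 12)
Y = 12
U = 60025 (U = 245**2 = 60025)
t(f, A) = -41 (t(f, A) = 3 - 44 = -41)
1/(U + t(R(-8), Y)) = 1/(60025 - 41) = 1/59984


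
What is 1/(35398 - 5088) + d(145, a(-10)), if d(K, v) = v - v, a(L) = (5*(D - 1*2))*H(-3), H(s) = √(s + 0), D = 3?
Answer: 1/30310 ≈ 3.2992e-5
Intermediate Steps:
H(s) = √s
a(L) = 5*I*√3 (a(L) = (5*(3 - 1*2))*√(-3) = (5*(3 - 2))*(I*√3) = (5*1)*(I*√3) = 5*(I*√3) = 5*I*√3)
d(K, v) = 0
1/(35398 - 5088) + d(145, a(-10)) = 1/(35398 - 5088) + 0 = 1/30310 + 0 = 1/30310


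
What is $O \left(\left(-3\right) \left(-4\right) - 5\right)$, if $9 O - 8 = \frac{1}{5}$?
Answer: $\frac{287}{45} \approx 6.3778$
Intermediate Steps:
$O = \frac{41}{45}$ ($O = \frac{8}{9} + \frac{1}{9 \cdot 5} = \frac{8}{9} + \frac{1}{9} \cdot \frac{1}{5} = \frac{8}{9} + \frac{1}{45} = \frac{41}{45} \approx 0.91111$)
$O \left(\left(-3\right) \left(-4\right) - 5\right) = \frac{41 \left(\left(-3\right) \left(-4\right) - 5\right)}{45} = \frac{41 \left(12 - 5\right)}{45} = \frac{41}{45} \cdot 7 = \frac{287}{45}$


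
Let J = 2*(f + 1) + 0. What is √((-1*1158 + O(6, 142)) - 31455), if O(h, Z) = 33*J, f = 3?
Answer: I*√32349 ≈ 179.86*I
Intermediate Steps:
J = 8 (J = 2*(3 + 1) + 0 = 2*4 + 0 = 8 + 0 = 8)
O(h, Z) = 264 (O(h, Z) = 33*8 = 264)
√((-1*1158 + O(6, 142)) - 31455) = √((-1*1158 + 264) - 31455) = √((-1158 + 264) - 31455) = √(-894 - 31455) = √(-32349) = I*√32349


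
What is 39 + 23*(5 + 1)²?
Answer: 867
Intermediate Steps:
39 + 23*(5 + 1)² = 39 + 23*6² = 39 + 23*36 = 39 + 828 = 867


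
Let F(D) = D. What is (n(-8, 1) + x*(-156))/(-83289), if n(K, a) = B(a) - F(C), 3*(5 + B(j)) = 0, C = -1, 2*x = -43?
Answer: -3350/83289 ≈ -0.040221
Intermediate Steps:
x = -43/2 (x = (1/2)*(-43) = -43/2 ≈ -21.500)
B(j) = -5 (B(j) = -5 + (1/3)*0 = -5 + 0 = -5)
n(K, a) = -4 (n(K, a) = -5 - 1*(-1) = -5 + 1 = -4)
(n(-8, 1) + x*(-156))/(-83289) = (-4 - 43/2*(-156))/(-83289) = (-4 + 3354)*(-1/83289) = 3350*(-1/83289) = -3350/83289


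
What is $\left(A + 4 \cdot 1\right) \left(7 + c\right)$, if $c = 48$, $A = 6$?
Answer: $550$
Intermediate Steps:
$\left(A + 4 \cdot 1\right) \left(7 + c\right) = \left(6 + 4 \cdot 1\right) \left(7 + 48\right) = \left(6 + 4\right) 55 = 10 \cdot 55 = 550$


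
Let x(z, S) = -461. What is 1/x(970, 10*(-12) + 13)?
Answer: -1/461 ≈ -0.0021692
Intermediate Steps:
1/x(970, 10*(-12) + 13) = 1/(-461) = -1/461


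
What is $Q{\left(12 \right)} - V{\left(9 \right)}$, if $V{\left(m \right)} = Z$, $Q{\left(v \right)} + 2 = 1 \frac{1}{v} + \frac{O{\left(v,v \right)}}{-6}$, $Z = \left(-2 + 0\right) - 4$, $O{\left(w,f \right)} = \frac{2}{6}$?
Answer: $\frac{145}{36} \approx 4.0278$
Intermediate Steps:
$O{\left(w,f \right)} = \frac{1}{3}$ ($O{\left(w,f \right)} = 2 \cdot \frac{1}{6} = \frac{1}{3}$)
$Z = -6$ ($Z = -2 - 4 = -6$)
$Q{\left(v \right)} = - \frac{37}{18} + \frac{1}{v}$ ($Q{\left(v \right)} = -2 + \left(1 \frac{1}{v} + \frac{1}{3 \left(-6\right)}\right) = -2 + \left(\frac{1}{v} + \frac{1}{3} \left(- \frac{1}{6}\right)\right) = -2 - \left(\frac{1}{18} - \frac{1}{v}\right) = - \frac{37}{18} + \frac{1}{v}$)
$V{\left(m \right)} = -6$
$Q{\left(12 \right)} - V{\left(9 \right)} = \left(- \frac{37}{18} + \frac{1}{12}\right) - -6 = \left(- \frac{37}{18} + \frac{1}{12}\right) + 6 = - \frac{71}{36} + 6 = \frac{145}{36}$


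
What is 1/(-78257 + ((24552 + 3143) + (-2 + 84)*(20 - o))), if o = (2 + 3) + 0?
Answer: -1/49332 ≈ -2.0271e-5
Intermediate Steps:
o = 5 (o = 5 + 0 = 5)
1/(-78257 + ((24552 + 3143) + (-2 + 84)*(20 - o))) = 1/(-78257 + ((24552 + 3143) + (-2 + 84)*(20 - 1*5))) = 1/(-78257 + (27695 + 82*(20 - 5))) = 1/(-78257 + (27695 + 82*15)) = 1/(-78257 + (27695 + 1230)) = 1/(-78257 + 28925) = 1/(-49332) = -1/49332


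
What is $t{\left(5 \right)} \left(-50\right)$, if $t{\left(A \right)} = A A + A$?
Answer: $-1500$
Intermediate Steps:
$t{\left(A \right)} = A + A^{2}$ ($t{\left(A \right)} = A^{2} + A = A + A^{2}$)
$t{\left(5 \right)} \left(-50\right) = 5 \left(1 + 5\right) \left(-50\right) = 5 \cdot 6 \left(-50\right) = 30 \left(-50\right) = -1500$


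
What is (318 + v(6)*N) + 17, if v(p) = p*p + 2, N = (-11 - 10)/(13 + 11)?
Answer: 1207/4 ≈ 301.75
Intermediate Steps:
N = -7/8 (N = -21/24 = -21*1/24 = -7/8 ≈ -0.87500)
v(p) = 2 + p**2 (v(p) = p**2 + 2 = 2 + p**2)
(318 + v(6)*N) + 17 = (318 + (2 + 6**2)*(-7/8)) + 17 = (318 + (2 + 36)*(-7/8)) + 17 = (318 + 38*(-7/8)) + 17 = (318 - 133/4) + 17 = 1139/4 + 17 = 1207/4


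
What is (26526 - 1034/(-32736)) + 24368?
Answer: 75730319/1488 ≈ 50894.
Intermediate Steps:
(26526 - 1034/(-32736)) + 24368 = (26526 - 1034*(-1/32736)) + 24368 = (26526 + 47/1488) + 24368 = 39470735/1488 + 24368 = 75730319/1488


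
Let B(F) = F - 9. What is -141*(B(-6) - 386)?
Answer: 56541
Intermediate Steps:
B(F) = -9 + F
-141*(B(-6) - 386) = -141*((-9 - 6) - 386) = -141*(-15 - 386) = -141*(-401) = 56541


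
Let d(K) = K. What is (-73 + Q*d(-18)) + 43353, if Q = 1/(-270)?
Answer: 649201/15 ≈ 43280.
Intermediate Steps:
Q = -1/270 ≈ -0.0037037
(-73 + Q*d(-18)) + 43353 = (-73 - 1/270*(-18)) + 43353 = (-73 + 1/15) + 43353 = -1094/15 + 43353 = 649201/15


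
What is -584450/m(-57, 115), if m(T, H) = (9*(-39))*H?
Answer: 116890/8073 ≈ 14.479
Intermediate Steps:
m(T, H) = -351*H
-584450/m(-57, 115) = -584450/((-351*115)) = -584450/(-40365) = -584450*(-1/40365) = 116890/8073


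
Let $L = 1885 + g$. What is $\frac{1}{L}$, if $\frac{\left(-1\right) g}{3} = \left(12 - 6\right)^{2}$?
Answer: $\frac{1}{1777} \approx 0.00056275$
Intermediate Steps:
$g = -108$ ($g = - 3 \left(12 - 6\right)^{2} = - 3 \cdot 6^{2} = \left(-3\right) 36 = -108$)
$L = 1777$ ($L = 1885 - 108 = 1777$)
$\frac{1}{L} = \frac{1}{1777}$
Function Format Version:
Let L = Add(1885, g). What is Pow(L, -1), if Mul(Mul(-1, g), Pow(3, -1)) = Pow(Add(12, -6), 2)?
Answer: Rational(1, 1777) ≈ 0.00056275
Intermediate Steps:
g = -108 (g = Mul(-3, Pow(Add(12, -6), 2)) = Mul(-3, Pow(6, 2)) = Mul(-3, 36) = -108)
L = 1777 (L = Add(1885, -108) = 1777)
Pow(L, -1) = Pow(1777, -1) = Rational(1, 1777)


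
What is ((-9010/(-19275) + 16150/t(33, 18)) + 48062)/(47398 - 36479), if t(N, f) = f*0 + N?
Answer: 2058841682/463020195 ≈ 4.4465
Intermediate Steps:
t(N, f) = N (t(N, f) = 0 + N = N)
((-9010/(-19275) + 16150/t(33, 18)) + 48062)/(47398 - 36479) = ((-9010/(-19275) + 16150/33) + 48062)/(47398 - 36479) = ((-9010*(-1/19275) + 16150*(1/33)) + 48062)/10919 = ((1802/3855 + 16150/33) + 48062)*(1/10919) = (20772572/42405 + 48062)*(1/10919) = (2058841682/42405)*(1/10919) = 2058841682/463020195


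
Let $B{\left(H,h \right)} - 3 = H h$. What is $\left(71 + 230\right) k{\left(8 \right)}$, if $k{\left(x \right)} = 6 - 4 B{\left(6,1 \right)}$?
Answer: $-9030$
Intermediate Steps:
$B{\left(H,h \right)} = 3 + H h$
$k{\left(x \right)} = -30$ ($k{\left(x \right)} = 6 - 4 \left(3 + 6 \cdot 1\right) = 6 - 4 \left(3 + 6\right) = 6 - 36 = -30$)
$\left(71 + 230\right) k{\left(8 \right)} = \left(71 + 230\right) \left(-30\right) = 301 \left(-30\right) = -9030$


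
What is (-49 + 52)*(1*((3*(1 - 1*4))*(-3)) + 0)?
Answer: 81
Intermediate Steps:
(-49 + 52)*(1*((3*(1 - 1*4))*(-3)) + 0) = 3*(1*((3*(1 - 4))*(-3)) + 0) = 3*(1*((3*(-3))*(-3)) + 0) = 3*(1*(-9*(-3)) + 0) = 3*(1*27 + 0) = 3*(27 + 0) = 3*27 = 81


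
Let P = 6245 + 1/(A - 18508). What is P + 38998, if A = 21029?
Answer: 114057604/2521 ≈ 45243.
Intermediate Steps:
P = 15743646/2521 (P = 6245 + 1/(21029 - 18508) = 6245 + 1/2521 = 15743646/2521 ≈ 6245.0)
P + 38998 = 15743646/2521 + 38998 = 114057604/2521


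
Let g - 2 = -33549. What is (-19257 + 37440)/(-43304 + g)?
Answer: -6061/25617 ≈ -0.23660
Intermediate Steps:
g = -33547 (g = 2 - 33549 = -33547)
(-19257 + 37440)/(-43304 + g) = (-19257 + 37440)/(-43304 - 33547) = 18183/(-76851) = 18183*(-1/76851) = -6061/25617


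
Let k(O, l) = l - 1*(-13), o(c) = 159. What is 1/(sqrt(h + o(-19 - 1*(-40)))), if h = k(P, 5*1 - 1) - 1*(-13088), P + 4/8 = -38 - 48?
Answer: sqrt(829)/3316 ≈ 0.0086829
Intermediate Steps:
P = -173/2 (P = -1/2 + (-38 - 48) = -1/2 - 86 = -173/2 ≈ -86.500)
k(O, l) = 13 + l (k(O, l) = l + 13 = 13 + l)
h = 13105 (h = (13 + (5*1 - 1)) - 1*(-13088) = (13 + (5 - 1)) + 13088 = (13 + 4) + 13088 = 17 + 13088 = 13105)
1/(sqrt(h + o(-19 - 1*(-40)))) = 1/(sqrt(13105 + 159)) = 1/(sqrt(13264)) = 1/(4*sqrt(829)) = sqrt(829)/3316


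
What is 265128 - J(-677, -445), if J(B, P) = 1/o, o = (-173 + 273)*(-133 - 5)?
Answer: 3658766401/13800 ≈ 2.6513e+5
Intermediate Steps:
o = -13800 (o = 100*(-138) = -13800)
J(B, P) = -1/13800 (J(B, P) = 1/(-13800) = -1/13800)
265128 - J(-677, -445) = 265128 - 1*(-1/13800) = 265128 + 1/13800 = 3658766401/13800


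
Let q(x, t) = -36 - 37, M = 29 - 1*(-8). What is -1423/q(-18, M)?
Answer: 1423/73 ≈ 19.493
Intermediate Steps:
M = 37 (M = 29 + 8 = 37)
q(x, t) = -73
-1423/q(-18, M) = -1423/(-73) = -1423*(-1/73) = 1423/73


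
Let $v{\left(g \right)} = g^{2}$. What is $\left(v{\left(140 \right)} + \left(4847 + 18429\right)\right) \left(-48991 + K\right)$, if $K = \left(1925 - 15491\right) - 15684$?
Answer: $-3354661116$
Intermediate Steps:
$K = -29250$ ($K = -13566 - 15684 = -29250$)
$\left(v{\left(140 \right)} + \left(4847 + 18429\right)\right) \left(-48991 + K\right) = \left(140^{2} + \left(4847 + 18429\right)\right) \left(-48991 - 29250\right) = \left(19600 + 23276\right) \left(-78241\right) = 42876 \left(-78241\right) = -3354661116$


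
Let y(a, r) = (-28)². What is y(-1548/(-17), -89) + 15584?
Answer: 16368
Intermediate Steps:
y(a, r) = 784
y(-1548/(-17), -89) + 15584 = 784 + 15584 = 16368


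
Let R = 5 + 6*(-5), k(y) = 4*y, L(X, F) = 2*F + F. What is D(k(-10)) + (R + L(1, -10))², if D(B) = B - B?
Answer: 3025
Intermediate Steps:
L(X, F) = 3*F
R = -25 (R = 5 - 30 = -25)
D(B) = 0
D(k(-10)) + (R + L(1, -10))² = 0 + (-25 + 3*(-10))² = 0 + (-25 - 30)² = 0 + (-55)² = 0 + 3025 = 3025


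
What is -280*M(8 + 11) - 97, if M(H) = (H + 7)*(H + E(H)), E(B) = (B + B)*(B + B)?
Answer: -10650737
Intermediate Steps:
E(B) = 4*B² (E(B) = (2*B)*(2*B) = 4*B²)
M(H) = (7 + H)*(H + 4*H²) (M(H) = (H + 7)*(H + 4*H²) = (7 + H)*(H + 4*H²))
-280*M(8 + 11) - 97 = -280*(8 + 11)*(7 + 4*(8 + 11)² + 29*(8 + 11)) - 97 = -5320*(7 + 4*19² + 29*19) - 97 = -5320*(7 + 4*361 + 551) - 97 = -5320*(7 + 1444 + 551) - 97 = -5320*2002 - 97 = -280*38038 - 97 = -10650640 - 97 = -10650737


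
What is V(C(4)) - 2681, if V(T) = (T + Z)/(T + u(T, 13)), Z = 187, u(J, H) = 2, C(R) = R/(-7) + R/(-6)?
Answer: -38995/16 ≈ -2437.2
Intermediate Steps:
C(R) = -13*R/42 (C(R) = R*(-⅐) + R*(-⅙) = -R/7 - R/6 = -13*R/42)
V(T) = (187 + T)/(2 + T) (V(T) = (T + 187)/(T + 2) = (187 + T)/(2 + T))
V(C(4)) - 2681 = (187 - 13/42*4)/(2 - 13/42*4) - 2681 = (187 - 26/21)/(2 - 26/21) - 2681 = (3901/21)/(16/21) - 2681 = (21/16)*(3901/21) - 2681 = 3901/16 - 2681 = -38995/16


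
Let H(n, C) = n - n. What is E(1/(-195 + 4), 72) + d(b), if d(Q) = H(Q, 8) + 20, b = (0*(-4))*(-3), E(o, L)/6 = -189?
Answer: -1114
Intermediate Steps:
E(o, L) = -1134 (E(o, L) = 6*(-189) = -1134)
H(n, C) = 0
b = 0 (b = 0*(-3) = 0)
d(Q) = 20 (d(Q) = 0 + 20 = 20)
E(1/(-195 + 4), 72) + d(b) = -1134 + 20 = -1114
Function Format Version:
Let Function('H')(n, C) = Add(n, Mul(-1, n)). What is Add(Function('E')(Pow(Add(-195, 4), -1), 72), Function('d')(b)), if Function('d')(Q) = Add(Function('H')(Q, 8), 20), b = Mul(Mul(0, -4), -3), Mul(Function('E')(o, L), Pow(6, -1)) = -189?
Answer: -1114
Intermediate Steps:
Function('E')(o, L) = -1134 (Function('E')(o, L) = Mul(6, -189) = -1134)
Function('H')(n, C) = 0
b = 0 (b = Mul(0, -3) = 0)
Function('d')(Q) = 20 (Function('d')(Q) = Add(0, 20) = 20)
Add(Function('E')(Pow(Add(-195, 4), -1), 72), Function('d')(b)) = Add(-1134, 20) = -1114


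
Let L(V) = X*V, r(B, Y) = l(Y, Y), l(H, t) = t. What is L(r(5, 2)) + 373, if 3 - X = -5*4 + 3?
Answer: 413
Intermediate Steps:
X = 20 (X = 3 - (-5*4 + 3) = 3 - (-20 + 3) = 3 - 1*(-17) = 3 + 17 = 20)
r(B, Y) = Y
L(V) = 20*V
L(r(5, 2)) + 373 = 20*2 + 373 = 40 + 373 = 413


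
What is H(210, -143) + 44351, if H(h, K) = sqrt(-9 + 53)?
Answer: 44351 + 2*sqrt(11) ≈ 44358.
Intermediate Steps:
H(h, K) = 2*sqrt(11) (H(h, K) = sqrt(44) = 2*sqrt(11))
H(210, -143) + 44351 = 2*sqrt(11) + 44351 = 44351 + 2*sqrt(11)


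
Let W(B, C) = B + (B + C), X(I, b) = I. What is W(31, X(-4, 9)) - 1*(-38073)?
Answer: 38131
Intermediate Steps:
W(B, C) = C + 2*B
W(31, X(-4, 9)) - 1*(-38073) = (-4 + 2*31) - 1*(-38073) = (-4 + 62) + 38073 = 58 + 38073 = 38131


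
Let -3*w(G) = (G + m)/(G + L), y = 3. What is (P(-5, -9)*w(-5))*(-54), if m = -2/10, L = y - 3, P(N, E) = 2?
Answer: 936/25 ≈ 37.440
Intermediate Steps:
L = 0 (L = 3 - 3 = 0)
m = -1/5 (m = -2*1/10 = -1/5 ≈ -0.20000)
w(G) = -(-1/5 + G)/(3*G) (w(G) = -(G - 1/5)/(3*(G + 0)) = -(-1/5 + G)/(3*G))
(P(-5, -9)*w(-5))*(-54) = (2*((1/15)*(1 - 5*(-5))/(-5)))*(-54) = (2*((1/15)*(-1/5)*(1 + 25)))*(-54) = (2*((1/15)*(-1/5)*26))*(-54) = (2*(-26/75))*(-54) = -52/75*(-54) = 936/25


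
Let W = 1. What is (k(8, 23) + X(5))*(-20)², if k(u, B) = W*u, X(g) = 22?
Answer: 12000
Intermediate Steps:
k(u, B) = u (k(u, B) = 1*u = u)
(k(8, 23) + X(5))*(-20)² = (8 + 22)*(-20)² = 30*400 = 12000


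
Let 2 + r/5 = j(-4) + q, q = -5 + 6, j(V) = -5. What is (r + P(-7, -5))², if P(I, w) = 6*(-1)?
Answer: 1296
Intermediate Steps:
P(I, w) = -6
q = 1
r = -30 (r = -10 + 5*(-5 + 1) = -10 + 5*(-4) = -10 - 20 = -30)
(r + P(-7, -5))² = (-30 - 6)² = (-36)² = 1296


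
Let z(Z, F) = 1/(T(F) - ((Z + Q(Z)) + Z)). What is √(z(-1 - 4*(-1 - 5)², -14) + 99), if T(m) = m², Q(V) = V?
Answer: √39418570/631 ≈ 9.9500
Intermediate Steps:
z(Z, F) = 1/(F² - 3*Z) (z(Z, F) = 1/(F² - ((Z + Z) + Z)) = 1/(F² - (2*Z + Z)) = 1/(F² - 3*Z))
√(z(-1 - 4*(-1 - 5)², -14) + 99) = √(1/((-14)² - 3*(-1 - 4*(-1 - 5)²)) + 99) = √(1/(196 - 3*(-1 - 4*(-6)²)) + 99) = √(1/(196 - 3*(-1 - 4*36)) + 99) = √(1/(196 - 3*(-1 - 144)) + 99) = √(1/(196 - 3*(-145)) + 99) = √(1/(196 + 435) + 99) = √(1/631 + 99) = √(62470/631) = √39418570/631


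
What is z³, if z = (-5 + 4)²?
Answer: 1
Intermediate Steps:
z = 1 (z = (-1)² = 1)
z³ = 1³ = 1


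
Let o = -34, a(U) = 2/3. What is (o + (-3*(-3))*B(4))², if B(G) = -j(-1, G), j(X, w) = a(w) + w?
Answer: 5776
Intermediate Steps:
a(U) = ⅔ (a(U) = 2*(⅓) = ⅔)
j(X, w) = ⅔ + w
B(G) = -⅔ - G (B(G) = -(⅔ + G) = -⅔ - G)
(o + (-3*(-3))*B(4))² = (-34 + (-3*(-3))*(-⅔ - 1*4))² = (-34 + 9*(-⅔ - 4))² = (-34 + 9*(-14/3))² = (-34 - 42)² = (-76)² = 5776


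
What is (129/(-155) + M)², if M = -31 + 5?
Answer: 17297281/24025 ≈ 719.97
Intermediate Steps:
M = -26
(129/(-155) + M)² = (129/(-155) - 26)² = (129*(-1/155) - 26)² = (-129/155 - 26)² = (-4159/155)² = 17297281/24025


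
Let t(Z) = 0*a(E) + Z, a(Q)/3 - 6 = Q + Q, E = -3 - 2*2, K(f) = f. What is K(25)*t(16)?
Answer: 400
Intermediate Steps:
E = -7 (E = -3 - 4 = -7)
a(Q) = 18 + 6*Q (a(Q) = 18 + 3*(Q + Q) = 18 + 3*(2*Q) = 18 + 6*Q)
t(Z) = Z (t(Z) = 0*(18 + 6*(-7)) + Z = 0*(18 - 42) + Z = 0*(-24) + Z = 0 + Z = Z)
K(25)*t(16) = 25*16 = 400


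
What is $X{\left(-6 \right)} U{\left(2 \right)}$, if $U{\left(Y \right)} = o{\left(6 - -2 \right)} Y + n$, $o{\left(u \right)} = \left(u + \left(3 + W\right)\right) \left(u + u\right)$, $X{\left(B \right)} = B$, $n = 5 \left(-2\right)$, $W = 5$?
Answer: $-3012$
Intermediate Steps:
$n = -10$
$o{\left(u \right)} = 2 u \left(8 + u\right)$ ($o{\left(u \right)} = \left(u + \left(3 + 5\right)\right) \left(u + u\right) = \left(u + 8\right) 2 u = \left(8 + u\right) 2 u = 2 u \left(8 + u\right)$)
$U{\left(Y \right)} = -10 + 256 Y$ ($U{\left(Y \right)} = 2 \left(6 - -2\right) \left(8 + \left(6 - -2\right)\right) Y - 10 = 2 \left(6 + 2\right) \left(8 + \left(6 + 2\right)\right) Y - 10 = 2 \cdot 8 \left(8 + 8\right) Y - 10 = 2 \cdot 8 \cdot 16 Y - 10 = 256 Y - 10 = -10 + 256 Y$)
$X{\left(-6 \right)} U{\left(2 \right)} = - 6 \left(-10 + 256 \cdot 2\right) = - 6 \left(-10 + 512\right) = \left(-6\right) 502 = -3012$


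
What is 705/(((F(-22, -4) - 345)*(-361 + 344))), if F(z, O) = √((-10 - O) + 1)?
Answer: 48645/404702 + 141*I*√5/404702 ≈ 0.1202 + 0.00077906*I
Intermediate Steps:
F(z, O) = √(-9 - O)
705/(((F(-22, -4) - 345)*(-361 + 344))) = 705/(((√(-9 - 1*(-4)) - 345)*(-361 + 344))) = 705/(((√(-9 + 4) - 345)*(-17))) = 705/(((√(-5) - 345)*(-17))) = 705/(((I*√5 - 345)*(-17))) = 705/(((-345 + I*√5)*(-17))) = 705/(5865 - 17*I*√5)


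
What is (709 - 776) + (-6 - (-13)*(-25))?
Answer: -398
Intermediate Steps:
(709 - 776) + (-6 - (-13)*(-25)) = -67 + (-6 - 13*25) = -67 + (-6 - 325) = -67 - 331 = -398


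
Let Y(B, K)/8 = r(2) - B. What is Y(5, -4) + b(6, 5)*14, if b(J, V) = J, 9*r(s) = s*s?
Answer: 428/9 ≈ 47.556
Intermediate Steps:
r(s) = s²/9 (r(s) = (s*s)/9 = s²/9)
Y(B, K) = 32/9 - 8*B (Y(B, K) = 8*((⅑)*2² - B) = 8*((⅑)*4 - B) = 8*(4/9 - B) = 32/9 - 8*B)
Y(5, -4) + b(6, 5)*14 = (32/9 - 8*5) + 6*14 = (32/9 - 40) + 84 = -328/9 + 84 = 428/9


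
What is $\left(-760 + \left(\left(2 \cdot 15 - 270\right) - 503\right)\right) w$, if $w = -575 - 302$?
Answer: $1318131$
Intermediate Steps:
$w = -877$
$\left(-760 + \left(\left(2 \cdot 15 - 270\right) - 503\right)\right) w = \left(-760 + \left(\left(2 \cdot 15 - 270\right) - 503\right)\right) \left(-877\right) = \left(-760 + \left(\left(30 - 270\right) - 503\right)\right) \left(-877\right) = \left(-760 - 743\right) \left(-877\right) = \left(-1503\right) \left(-877\right) = 1318131$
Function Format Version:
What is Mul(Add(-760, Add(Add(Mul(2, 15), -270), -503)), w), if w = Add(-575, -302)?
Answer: 1318131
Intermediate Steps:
w = -877
Mul(Add(-760, Add(Add(Mul(2, 15), -270), -503)), w) = Mul(Add(-760, Add(Add(Mul(2, 15), -270), -503)), -877) = Mul(Add(-760, Add(Add(30, -270), -503)), -877) = Mul(Add(-760, Add(-240, -503)), -877) = Mul(Add(-760, -743), -877) = Mul(-1503, -877) = 1318131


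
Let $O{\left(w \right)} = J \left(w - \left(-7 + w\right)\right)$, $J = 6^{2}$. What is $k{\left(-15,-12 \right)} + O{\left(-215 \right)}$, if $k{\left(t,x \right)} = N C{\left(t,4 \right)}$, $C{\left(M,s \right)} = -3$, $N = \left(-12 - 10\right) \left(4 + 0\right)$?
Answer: $516$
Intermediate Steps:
$N = -88$ ($N = \left(-22\right) 4 = -88$)
$k{\left(t,x \right)} = 264$ ($k{\left(t,x \right)} = \left(-88\right) \left(-3\right) = 264$)
$J = 36$
$O{\left(w \right)} = 252$ ($O{\left(w \right)} = 36 \left(w - \left(-7 + w\right)\right) = 36 \cdot 7 = 252$)
$k{\left(-15,-12 \right)} + O{\left(-215 \right)} = 264 + 252 = 516$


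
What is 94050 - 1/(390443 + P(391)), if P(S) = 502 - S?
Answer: 36731603699/390554 ≈ 94050.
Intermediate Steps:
94050 - 1/(390443 + P(391)) = 94050 - 1/(390443 + (502 - 1*391)) = 94050 - 1/(390443 + (502 - 391)) = 94050 - 1/(390443 + 111) = 94050 - 1/390554 = 36731603699/390554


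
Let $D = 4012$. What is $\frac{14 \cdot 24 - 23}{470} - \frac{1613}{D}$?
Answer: $\frac{248823}{942820} \approx 0.26391$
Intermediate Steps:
$\frac{14 \cdot 24 - 23}{470} - \frac{1613}{D} = \frac{14 \cdot 24 - 23}{470} - \frac{1613}{4012} = \left(336 - 23\right) \frac{1}{470} - \frac{1613}{4012} = 313 \cdot \frac{1}{470} - \frac{1613}{4012} = \frac{313}{470} - \frac{1613}{4012} = \frac{248823}{942820}$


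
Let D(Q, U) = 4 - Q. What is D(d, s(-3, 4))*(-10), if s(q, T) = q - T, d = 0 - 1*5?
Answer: -90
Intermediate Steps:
d = -5 (d = 0 - 5 = -5)
D(d, s(-3, 4))*(-10) = (4 - 1*(-5))*(-10) = (4 + 5)*(-10) = 9*(-10) = -90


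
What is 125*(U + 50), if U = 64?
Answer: 14250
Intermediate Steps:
125*(U + 50) = 125*(64 + 50) = 125*114 = 14250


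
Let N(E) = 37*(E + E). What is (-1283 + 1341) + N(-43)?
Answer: -3124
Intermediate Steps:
N(E) = 74*E (N(E) = 37*(2*E) = 74*E)
(-1283 + 1341) + N(-43) = (-1283 + 1341) + 74*(-43) = 58 - 3182 = -3124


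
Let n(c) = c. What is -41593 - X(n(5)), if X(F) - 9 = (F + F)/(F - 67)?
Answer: -1289657/31 ≈ -41602.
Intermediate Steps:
X(F) = 9 + 2*F/(-67 + F) (X(F) = 9 + (F + F)/(F - 67) = 9 + (2*F)/(-67 + F) = 9 + 2*F/(-67 + F))
-41593 - X(n(5)) = -41593 - (-603 + 11*5)/(-67 + 5) = -41593 - (-603 + 55)/(-62) = -41593 - (-1)*(-548)/62 = -41593 - 1*274/31 = -41593 - 274/31 = -1289657/31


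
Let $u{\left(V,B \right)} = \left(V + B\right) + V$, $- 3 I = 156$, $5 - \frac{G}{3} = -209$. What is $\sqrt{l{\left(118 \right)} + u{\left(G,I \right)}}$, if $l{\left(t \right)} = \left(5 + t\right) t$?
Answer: $\sqrt{15746} \approx 125.48$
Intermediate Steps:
$G = 642$ ($G = 15 - -627 = 15 + 627 = 642$)
$I = -52$ ($I = \left(- \frac{1}{3}\right) 156 = -52$)
$u{\left(V,B \right)} = B + 2 V$ ($u{\left(V,B \right)} = \left(B + V\right) + V = B + 2 V$)
$l{\left(t \right)} = t \left(5 + t\right)$
$\sqrt{l{\left(118 \right)} + u{\left(G,I \right)}} = \sqrt{118 \left(5 + 118\right) + \left(-52 + 2 \cdot 642\right)} = \sqrt{118 \cdot 123 + \left(-52 + 1284\right)} = \sqrt{14514 + 1232} = \sqrt{15746}$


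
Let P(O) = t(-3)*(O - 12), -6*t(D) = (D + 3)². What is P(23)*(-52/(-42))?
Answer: 0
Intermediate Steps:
t(D) = -(3 + D)²/6 (t(D) = -(D + 3)²/6 = -(3 + D)²/6)
P(O) = 0 (P(O) = (-(3 - 3)²/6)*(O - 12) = (-⅙*0²)*(-12 + O) = (-⅙*0)*(-12 + O) = 0*(-12 + O) = 0)
P(23)*(-52/(-42)) = 0*(-52/(-42)) = 0*(-52*(-1/42)) = 0*(26/21) = 0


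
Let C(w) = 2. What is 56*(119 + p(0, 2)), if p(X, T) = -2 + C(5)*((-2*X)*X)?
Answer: 6552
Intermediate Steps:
p(X, T) = -2 - 4*X² (p(X, T) = -2 + 2*((-2*X)*X) = -2 + 2*(-2*X²) = -2 - 4*X²)
56*(119 + p(0, 2)) = 56*(119 + (-2 - 4*0²)) = 56*(119 + (-2 - 4*0)) = 56*(119 + (-2 + 0)) = 56*(119 - 2) = 56*117 = 6552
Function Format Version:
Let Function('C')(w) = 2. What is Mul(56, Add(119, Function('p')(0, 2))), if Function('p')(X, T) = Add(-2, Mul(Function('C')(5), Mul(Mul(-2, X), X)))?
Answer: 6552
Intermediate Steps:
Function('p')(X, T) = Add(-2, Mul(-4, Pow(X, 2))) (Function('p')(X, T) = Add(-2, Mul(2, Mul(Mul(-2, X), X))) = Add(-2, Mul(2, Mul(-2, Pow(X, 2)))) = Add(-2, Mul(-4, Pow(X, 2))))
Mul(56, Add(119, Function('p')(0, 2))) = Mul(56, Add(119, Add(-2, Mul(-4, Pow(0, 2))))) = Mul(56, Add(119, Add(-2, Mul(-4, 0)))) = Mul(56, Add(119, Add(-2, 0))) = Mul(56, Add(119, -2)) = Mul(56, 117) = 6552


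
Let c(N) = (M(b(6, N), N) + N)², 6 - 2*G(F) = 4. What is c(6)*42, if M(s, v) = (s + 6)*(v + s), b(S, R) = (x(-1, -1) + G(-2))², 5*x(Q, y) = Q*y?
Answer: 61757460072/390625 ≈ 1.5810e+5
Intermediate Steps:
G(F) = 1 (G(F) = 3 - ½*4 = 3 - 2 = 1)
x(Q, y) = Q*y/5 (x(Q, y) = (Q*y)/5 = Q*y/5)
b(S, R) = 36/25 (b(S, R) = ((⅕)*(-1)*(-1) + 1)² = (⅕ + 1)² = (6/5)² = 36/25)
M(s, v) = (6 + s)*(s + v)
c(N) = (6696/625 + 211*N/25)² (c(N) = (((36/25)² + 6*(36/25) + 6*N + 36*N/25) + N)² = ((1296/625 + 216/25 + 6*N + 36*N/25) + N)² = ((6696/625 + 186*N/25) + N)² = (6696/625 + 211*N/25)²)
c(6)*42 = ((6696 + 5275*6)²/390625)*42 = ((6696 + 31650)²/390625)*42 = ((1/390625)*38346²)*42 = ((1/390625)*1470415716)*42 = (1470415716/390625)*42 = 61757460072/390625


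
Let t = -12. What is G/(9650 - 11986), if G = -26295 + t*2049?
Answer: 50883/2336 ≈ 21.782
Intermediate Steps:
G = -50883 (G = -26295 - 12*2049 = -26295 - 24588 = -50883)
G/(9650 - 11986) = -50883/(9650 - 11986) = -50883/(-2336) = -50883*(-1/2336) = 50883/2336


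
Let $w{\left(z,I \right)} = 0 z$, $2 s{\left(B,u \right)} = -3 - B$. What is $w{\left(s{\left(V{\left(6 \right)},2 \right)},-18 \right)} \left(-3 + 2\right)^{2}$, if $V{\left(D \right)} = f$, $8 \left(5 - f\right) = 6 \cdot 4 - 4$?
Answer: $0$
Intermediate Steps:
$f = \frac{5}{2}$ ($f = 5 - \frac{6 \cdot 4 - 4}{8} = 5 - \frac{24 - 4}{8} = 5 - \frac{5}{2} = \frac{5}{2} \approx 2.5$)
$V{\left(D \right)} = \frac{5}{2}$
$s{\left(B,u \right)} = - \frac{3}{2} - \frac{B}{2}$ ($s{\left(B,u \right)} = \frac{-3 - B}{2} = - \frac{3}{2} - \frac{B}{2}$)
$w{\left(z,I \right)} = 0$
$w{\left(s{\left(V{\left(6 \right)},2 \right)},-18 \right)} \left(-3 + 2\right)^{2} = 0 \left(-3 + 2\right)^{2} = 0 \left(-1\right)^{2} = 0 \cdot 1 = 0$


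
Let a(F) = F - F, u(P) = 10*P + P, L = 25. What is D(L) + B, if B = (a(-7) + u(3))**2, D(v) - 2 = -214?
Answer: 877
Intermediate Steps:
u(P) = 11*P
D(v) = -212 (D(v) = 2 - 214 = -212)
a(F) = 0
B = 1089 (B = (0 + 11*3)**2 = (0 + 33)**2 = 33**2 = 1089)
D(L) + B = -212 + 1089 = 877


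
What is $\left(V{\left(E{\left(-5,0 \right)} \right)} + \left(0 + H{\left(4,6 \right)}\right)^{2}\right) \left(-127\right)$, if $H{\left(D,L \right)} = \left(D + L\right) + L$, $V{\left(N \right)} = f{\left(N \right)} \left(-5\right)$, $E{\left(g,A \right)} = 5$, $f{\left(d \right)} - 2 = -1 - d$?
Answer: $-35052$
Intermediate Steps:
$f{\left(d \right)} = 1 - d$ ($f{\left(d \right)} = 2 - \left(1 + d\right) = 1 - d$)
$V{\left(N \right)} = -5 + 5 N$ ($V{\left(N \right)} = \left(1 - N\right) \left(-5\right) = -5 + 5 N$)
$H{\left(D,L \right)} = D + 2 L$
$\left(V{\left(E{\left(-5,0 \right)} \right)} + \left(0 + H{\left(4,6 \right)}\right)^{2}\right) \left(-127\right) = \left(\left(-5 + 5 \cdot 5\right) + \left(0 + \left(4 + 2 \cdot 6\right)\right)^{2}\right) \left(-127\right) = \left(\left(-5 + 25\right) + \left(0 + \left(4 + 12\right)\right)^{2}\right) \left(-127\right) = \left(20 + \left(0 + 16\right)^{2}\right) \left(-127\right) = \left(20 + 16^{2}\right) \left(-127\right) = \left(20 + 256\right) \left(-127\right) = 276 \left(-127\right) = -35052$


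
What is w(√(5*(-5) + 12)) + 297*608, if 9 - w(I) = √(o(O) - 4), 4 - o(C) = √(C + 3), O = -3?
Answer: 180585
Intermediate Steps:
o(C) = 4 - √(3 + C) (o(C) = 4 - √(C + 3) = 4 - √(3 + C))
w(I) = 9 (w(I) = 9 - √((4 - √(3 - 3)) - 4) = 9 - √((4 - √0) - 4) = 9 - √((4 - 1*0) - 4) = 9 - √((4 + 0) - 4) = 9 - √(4 - 4) = 9 - √0 = 9 - 1*0 = 9 + 0 = 9)
w(√(5*(-5) + 12)) + 297*608 = 9 + 297*608 = 9 + 180576 = 180585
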